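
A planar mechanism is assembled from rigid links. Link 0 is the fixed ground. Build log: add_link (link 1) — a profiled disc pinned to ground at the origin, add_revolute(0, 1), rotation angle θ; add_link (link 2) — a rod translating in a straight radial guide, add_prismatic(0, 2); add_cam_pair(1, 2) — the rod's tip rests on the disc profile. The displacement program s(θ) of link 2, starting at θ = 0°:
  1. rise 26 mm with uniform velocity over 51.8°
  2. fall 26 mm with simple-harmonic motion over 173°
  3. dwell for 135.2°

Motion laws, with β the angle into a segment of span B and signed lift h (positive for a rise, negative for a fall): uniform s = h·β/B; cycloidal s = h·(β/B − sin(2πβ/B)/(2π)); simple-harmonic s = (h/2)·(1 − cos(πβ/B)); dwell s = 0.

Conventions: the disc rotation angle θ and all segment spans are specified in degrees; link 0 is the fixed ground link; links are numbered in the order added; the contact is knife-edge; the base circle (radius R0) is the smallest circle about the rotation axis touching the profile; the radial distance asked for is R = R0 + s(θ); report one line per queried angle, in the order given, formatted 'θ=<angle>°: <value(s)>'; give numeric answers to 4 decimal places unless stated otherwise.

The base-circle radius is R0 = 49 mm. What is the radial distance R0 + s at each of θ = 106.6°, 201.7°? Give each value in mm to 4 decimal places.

seg 1 [0°–51.8°] uniform, h=26: full span → s += 26 → s = 26.0000
seg 2 [51.8°–224.8°] simple-harmonic, h=-26: θ=106.6° here. β=54.8, B=173. -26/2·(1 − cos(π·0.3168)) = -5.9230 → s = 20.0770
seg 2 [51.8°–224.8°] simple-harmonic, h=-26: θ=201.7° here. β=149.9, B=173. -26/2·(1 − cos(π·0.8665)) = -24.8729 → s = 1.1271
θ=106.6°: R = R0 + s = 49 + 20.0770 = 69.0770
θ=201.7°: R = R0 + s = 49 + 1.1271 = 50.1271

θ=106.6°: 69.0770
θ=201.7°: 50.1271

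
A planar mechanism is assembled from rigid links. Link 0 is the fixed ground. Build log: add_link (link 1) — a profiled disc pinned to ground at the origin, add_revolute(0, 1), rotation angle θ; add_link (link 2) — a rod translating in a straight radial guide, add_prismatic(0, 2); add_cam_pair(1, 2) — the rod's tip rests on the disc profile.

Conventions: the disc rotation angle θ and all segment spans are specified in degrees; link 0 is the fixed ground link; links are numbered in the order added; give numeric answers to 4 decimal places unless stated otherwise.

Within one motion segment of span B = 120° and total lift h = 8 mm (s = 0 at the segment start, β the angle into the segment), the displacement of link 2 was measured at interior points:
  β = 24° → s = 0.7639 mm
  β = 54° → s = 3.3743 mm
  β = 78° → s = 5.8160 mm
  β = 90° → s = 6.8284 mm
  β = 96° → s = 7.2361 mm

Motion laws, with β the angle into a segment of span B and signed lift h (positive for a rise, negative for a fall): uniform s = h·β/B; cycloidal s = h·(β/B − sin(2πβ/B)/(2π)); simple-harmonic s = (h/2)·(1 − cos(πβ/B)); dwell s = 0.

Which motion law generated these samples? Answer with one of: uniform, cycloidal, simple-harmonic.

candidates at β/B = r: uniform s = h·r (linear in β); cycloidal s = h·(r − sin(2πr)/(2π)); simple-harmonic s = (h/2)(1 − cos(πr))
β=24°: printed 0.7639 | uniform 1.6000, cycloidal 0.3891, simple-harmonic 0.7639
β=54°: printed 3.3743 | uniform 3.6000, cycloidal 3.2065, simple-harmonic 3.3743
β=78°: printed 5.8160 | uniform 5.2000, cycloidal 6.2301, simple-harmonic 5.8160
β=90°: printed 6.8284 | uniform 6.0000, cycloidal 7.2732, simple-harmonic 6.8284
β=96°: printed 7.2361 | uniform 6.4000, cycloidal 7.6109, simple-harmonic 7.2361
only one law matches every sample → simple-harmonic

simple-harmonic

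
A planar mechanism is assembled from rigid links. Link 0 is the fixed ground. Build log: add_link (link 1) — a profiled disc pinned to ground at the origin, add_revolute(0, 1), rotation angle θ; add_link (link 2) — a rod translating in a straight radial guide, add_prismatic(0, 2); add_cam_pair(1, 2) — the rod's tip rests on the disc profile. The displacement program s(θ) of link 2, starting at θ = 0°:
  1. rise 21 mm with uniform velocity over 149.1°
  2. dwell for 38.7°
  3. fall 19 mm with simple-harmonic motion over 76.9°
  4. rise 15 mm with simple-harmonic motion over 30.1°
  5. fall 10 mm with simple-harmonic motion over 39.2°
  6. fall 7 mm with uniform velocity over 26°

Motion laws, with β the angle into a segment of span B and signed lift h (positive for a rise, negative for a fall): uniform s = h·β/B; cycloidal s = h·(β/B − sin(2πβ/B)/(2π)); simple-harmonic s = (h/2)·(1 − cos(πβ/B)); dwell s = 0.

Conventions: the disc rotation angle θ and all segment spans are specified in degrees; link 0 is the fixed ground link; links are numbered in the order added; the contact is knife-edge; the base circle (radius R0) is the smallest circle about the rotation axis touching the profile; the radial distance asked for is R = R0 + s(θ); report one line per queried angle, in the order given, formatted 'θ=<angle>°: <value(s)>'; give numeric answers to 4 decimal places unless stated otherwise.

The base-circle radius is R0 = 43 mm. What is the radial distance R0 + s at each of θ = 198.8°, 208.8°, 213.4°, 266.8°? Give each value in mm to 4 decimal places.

seg 1 [0°–149.1°] uniform, h=21: full span → s += 21 → s = 21.0000
seg 2 [149.1°–187.8°] dwell: s stays 21.0000
seg 3 [187.8°–264.7°] simple-harmonic, h=-19: θ=198.8° here. β=11, B=76.9. -19/2·(1 − cos(π·0.1430)) = -0.9432 → s = 20.0568
seg 3 [187.8°–264.7°] simple-harmonic, h=-19: θ=208.8° here. β=21, B=76.9. -19/2·(1 − cos(π·0.2731)) = -3.2868 → s = 17.7132
seg 3 [187.8°–264.7°] simple-harmonic, h=-19: θ=213.4° here. β=25.6, B=76.9. -19/2·(1 − cos(π·0.3329)) = -4.7388 → s = 16.2612
seg 3 [187.8°–264.7°] simple-harmonic, h=-19: full span → s += -19 → s = 2.0000
seg 4 [264.7°–294.8°] simple-harmonic, h=15: θ=266.8° here. β=2.1, B=30.1. 15/2·(1 − cos(π·0.0698)) = 0.1794 → s = 2.1794
θ=198.8°: R = R0 + s = 43 + 20.0568 = 63.0568
θ=208.8°: R = R0 + s = 43 + 17.7132 = 60.7132
θ=213.4°: R = R0 + s = 43 + 16.2612 = 59.2612
θ=266.8°: R = R0 + s = 43 + 2.1794 = 45.1794

θ=198.8°: 63.0568
θ=208.8°: 60.7132
θ=213.4°: 59.2612
θ=266.8°: 45.1794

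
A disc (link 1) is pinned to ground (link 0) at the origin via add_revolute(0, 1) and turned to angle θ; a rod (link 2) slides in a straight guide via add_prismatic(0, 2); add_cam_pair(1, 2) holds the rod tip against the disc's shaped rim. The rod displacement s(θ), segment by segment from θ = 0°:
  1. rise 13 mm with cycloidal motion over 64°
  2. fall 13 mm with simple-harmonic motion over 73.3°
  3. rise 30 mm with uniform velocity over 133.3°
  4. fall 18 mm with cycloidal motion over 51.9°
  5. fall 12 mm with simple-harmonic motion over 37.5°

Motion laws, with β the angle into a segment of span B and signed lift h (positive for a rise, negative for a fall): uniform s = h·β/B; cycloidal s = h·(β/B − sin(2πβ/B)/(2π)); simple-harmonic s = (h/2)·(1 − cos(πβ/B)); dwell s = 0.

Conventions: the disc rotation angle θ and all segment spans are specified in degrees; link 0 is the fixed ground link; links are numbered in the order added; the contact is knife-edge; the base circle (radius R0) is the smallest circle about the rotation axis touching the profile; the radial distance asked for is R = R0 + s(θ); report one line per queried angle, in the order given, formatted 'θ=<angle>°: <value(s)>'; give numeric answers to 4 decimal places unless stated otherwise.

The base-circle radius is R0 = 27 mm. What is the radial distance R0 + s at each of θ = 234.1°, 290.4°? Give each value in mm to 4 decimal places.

segment 1 (0° to 64°, cycloidal, h = 13) is passed completely: s = 0.0000 + (13) = 13.0000
segment 2 (64° to 137.3°, simple-harmonic, h = -13) is passed completely: s = 13.0000 + (-13) = 0.0000
θ = 234.1° falls in segment 3 (137.3° to 270.6°, uniform, h = 30): β = 234.1 − 137.3 = 96.8°, B = 133.3°; Δs = 30·96.8/133.3 = 21.7854; s = 0.0000 + 21.7854 = 21.7854
segment 3 (137.3° to 270.6°, uniform, h = 30) is passed completely: s = 0.0000 + (30) = 30.0000
θ = 290.4° falls in segment 4 (270.6° to 322.5°, cycloidal, h = -18): β = 290.4 − 270.6 = 19.8°, B = 51.9°; Δs = -18·(0.3815 − sin(2π·0.3815)/(2π)) = -4.9258; s = 30.0000 − 4.9258 = 25.0742
θ=234.1°: R = R0 + s = 27 + 21.7854 = 48.7854
θ=290.4°: R = R0 + s = 27 + 25.0742 = 52.0742

θ=234.1°: 48.7854
θ=290.4°: 52.0742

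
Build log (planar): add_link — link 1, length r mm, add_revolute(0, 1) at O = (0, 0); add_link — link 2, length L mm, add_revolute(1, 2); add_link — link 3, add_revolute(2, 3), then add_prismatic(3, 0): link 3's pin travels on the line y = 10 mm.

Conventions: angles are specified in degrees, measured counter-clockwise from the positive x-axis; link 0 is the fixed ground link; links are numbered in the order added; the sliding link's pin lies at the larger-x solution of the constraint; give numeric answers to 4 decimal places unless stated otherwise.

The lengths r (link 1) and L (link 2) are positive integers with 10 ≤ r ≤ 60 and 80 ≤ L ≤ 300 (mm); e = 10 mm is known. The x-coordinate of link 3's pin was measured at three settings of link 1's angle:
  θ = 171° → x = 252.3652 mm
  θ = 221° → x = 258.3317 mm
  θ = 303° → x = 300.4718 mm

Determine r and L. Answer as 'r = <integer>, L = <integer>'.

constraint per measurement: (x − r cos θ)² + (r sin θ − e)² = L²
subtracting the θ₁ and θ₂ equations cancels the r² and L² terms:
r = (x₁² − x₂²) / (2[(x₁cos θ₁ + e sin θ₁) − (x₂cos θ₂ + e sin θ₂)]) = 33.0000 → r = 33
L² = (x₁ − r cos θ₁)² + (r sin θ₁ − e)² = 81224.9864 → L = 285.0000 → L = 285
check at θ₃=303°: x = 300.4718 (printed 300.4718) ✓

r = 33, L = 285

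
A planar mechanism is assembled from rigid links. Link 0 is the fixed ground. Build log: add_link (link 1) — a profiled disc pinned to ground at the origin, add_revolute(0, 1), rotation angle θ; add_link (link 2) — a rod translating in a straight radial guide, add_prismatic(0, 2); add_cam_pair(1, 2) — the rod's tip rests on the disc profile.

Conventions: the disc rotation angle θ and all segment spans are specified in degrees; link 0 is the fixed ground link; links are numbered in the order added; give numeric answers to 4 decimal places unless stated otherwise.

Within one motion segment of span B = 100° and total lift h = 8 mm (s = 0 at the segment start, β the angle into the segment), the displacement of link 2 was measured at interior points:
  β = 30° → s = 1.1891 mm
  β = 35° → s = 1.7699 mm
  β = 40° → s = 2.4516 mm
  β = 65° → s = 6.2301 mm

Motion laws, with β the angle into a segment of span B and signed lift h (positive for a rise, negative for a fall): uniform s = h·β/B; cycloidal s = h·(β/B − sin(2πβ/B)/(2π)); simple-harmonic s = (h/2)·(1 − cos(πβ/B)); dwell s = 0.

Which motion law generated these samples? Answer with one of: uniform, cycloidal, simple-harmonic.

candidates at β/B = r: uniform s = h·r (linear in β); cycloidal s = h·(r − sin(2πr)/(2π)); simple-harmonic s = (h/2)(1 − cos(πr))
β=30°: printed 1.1891 | uniform 2.4000, cycloidal 1.1891, simple-harmonic 1.6489
β=35°: printed 1.7699 | uniform 2.8000, cycloidal 1.7699, simple-harmonic 2.1840
β=40°: printed 2.4516 | uniform 3.2000, cycloidal 2.4516, simple-harmonic 2.7639
β=65°: printed 6.2301 | uniform 5.2000, cycloidal 6.2301, simple-harmonic 5.8160
only one law matches every sample → cycloidal

cycloidal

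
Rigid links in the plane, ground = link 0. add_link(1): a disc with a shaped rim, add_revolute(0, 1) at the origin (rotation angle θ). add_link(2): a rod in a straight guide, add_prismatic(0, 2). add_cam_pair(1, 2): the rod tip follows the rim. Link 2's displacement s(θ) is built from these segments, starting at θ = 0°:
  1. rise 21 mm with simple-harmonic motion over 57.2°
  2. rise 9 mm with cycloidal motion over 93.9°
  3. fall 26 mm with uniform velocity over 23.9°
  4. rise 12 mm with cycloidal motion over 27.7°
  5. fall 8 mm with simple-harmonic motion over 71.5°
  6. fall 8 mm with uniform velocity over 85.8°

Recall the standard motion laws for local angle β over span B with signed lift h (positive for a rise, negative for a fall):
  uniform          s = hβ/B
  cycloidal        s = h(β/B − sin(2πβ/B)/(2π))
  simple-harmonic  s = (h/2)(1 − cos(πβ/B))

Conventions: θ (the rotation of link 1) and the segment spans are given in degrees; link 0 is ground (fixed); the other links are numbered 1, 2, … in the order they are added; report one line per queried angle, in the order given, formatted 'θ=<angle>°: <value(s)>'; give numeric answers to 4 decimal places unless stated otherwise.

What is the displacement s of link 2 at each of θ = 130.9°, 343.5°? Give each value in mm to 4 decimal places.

segment 1 (0° to 57.2°, simple-harmonic, h = 21) is passed completely: s = 0.0000 + (21) = 21.0000
θ = 130.9° falls in segment 2 (57.2° to 151.1°, cycloidal, h = 9): β = 130.9 − 57.2 = 73.7°, B = 93.9°; Δs = 9·(0.7849 − sin(2π·0.7849)/(2π)) = 8.4620; s = 21.0000 + 8.4620 = 29.4620
segment 2 (57.2° to 151.1°, cycloidal, h = 9) is passed completely: s = 21.0000 + (9) = 30.0000
segment 3 (151.1° to 175°, uniform, h = -26) is passed completely: s = 30.0000 + (-26) = 4.0000
segment 4 (175° to 202.7°, cycloidal, h = 12) is passed completely: s = 4.0000 + (12) = 16.0000
segment 5 (202.7° to 274.2°, simple-harmonic, h = -8) is passed completely: s = 16.0000 + (-8) = 8.0000
θ = 343.5° falls in segment 6 (274.2° to 360°, uniform, h = -8): β = 343.5 − 274.2 = 69.3°, B = 85.8°; Δs = -8·69.3/85.8 = -6.4615; s = 8.0000 − 6.4615 = 1.5385

θ=130.9°: 29.4620
θ=343.5°: 1.5385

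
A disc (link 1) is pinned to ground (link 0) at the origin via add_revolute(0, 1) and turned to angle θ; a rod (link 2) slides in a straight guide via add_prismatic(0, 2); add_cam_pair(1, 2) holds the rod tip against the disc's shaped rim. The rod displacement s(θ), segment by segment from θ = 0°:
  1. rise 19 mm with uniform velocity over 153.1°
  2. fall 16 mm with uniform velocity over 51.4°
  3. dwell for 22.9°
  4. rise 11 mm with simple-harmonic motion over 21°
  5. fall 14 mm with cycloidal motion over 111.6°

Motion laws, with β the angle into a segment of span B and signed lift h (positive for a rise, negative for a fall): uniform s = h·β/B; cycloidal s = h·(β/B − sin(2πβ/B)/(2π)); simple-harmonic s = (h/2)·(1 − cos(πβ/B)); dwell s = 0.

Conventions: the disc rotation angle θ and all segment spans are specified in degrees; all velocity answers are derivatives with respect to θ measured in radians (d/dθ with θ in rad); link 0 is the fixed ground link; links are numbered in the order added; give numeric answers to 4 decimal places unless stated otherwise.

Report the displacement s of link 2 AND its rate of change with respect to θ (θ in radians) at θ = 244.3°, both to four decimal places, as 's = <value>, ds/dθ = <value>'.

segment 1 (0° to 153.1°, uniform, h = 19) is passed completely: s = 0.0000 + (19) = 19.0000
segment 2 (153.1° to 204.5°, uniform, h = -16) is passed completely: s = 19.0000 + (-16) = 3.0000
segment 3 (204.5° to 227.4°, dwell): s unchanged at 3.0000
θ = 244.3° falls in segment 4 (227.4° to 248.4°, simple-harmonic, h = 11): β = 244.3 − 227.4 = 16.9°, B = 21°; Δs = 11/2·(1 − cos(π·0.8048)) = 9.9975; s = 3.0000 + 9.9975 = 12.9975
velocity in seg [227.4°–248.4°] (simple-harmonic), θ in radians: β = 16.9° = 0.2950 rad, B = 21° = 0.3665 rad; ds/dθ = (πh/(2B)) sin(πβ/B) = (π·11/(2·0.3665)) sin(π·0.8048) = 27.136233 mm/rad

s = 12.9975, ds/dθ = 27.1362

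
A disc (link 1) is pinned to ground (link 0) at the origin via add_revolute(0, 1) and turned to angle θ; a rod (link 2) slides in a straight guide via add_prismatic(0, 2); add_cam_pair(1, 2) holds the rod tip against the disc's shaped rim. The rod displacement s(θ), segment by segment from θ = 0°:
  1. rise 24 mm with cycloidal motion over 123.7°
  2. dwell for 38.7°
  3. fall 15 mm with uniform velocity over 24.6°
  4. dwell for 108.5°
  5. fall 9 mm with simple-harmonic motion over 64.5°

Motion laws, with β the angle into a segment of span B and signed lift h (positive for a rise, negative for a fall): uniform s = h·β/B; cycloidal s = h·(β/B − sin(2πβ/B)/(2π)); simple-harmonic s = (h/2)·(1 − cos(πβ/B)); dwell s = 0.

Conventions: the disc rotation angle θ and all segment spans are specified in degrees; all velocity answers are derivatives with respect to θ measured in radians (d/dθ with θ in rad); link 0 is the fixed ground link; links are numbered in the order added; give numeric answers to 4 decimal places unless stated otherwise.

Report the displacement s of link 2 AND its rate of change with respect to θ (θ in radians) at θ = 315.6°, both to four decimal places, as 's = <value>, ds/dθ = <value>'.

segment 1 (0° to 123.7°, cycloidal, h = 24) is passed completely: s = 0.0000 + (24) = 24.0000
segment 2 (123.7° to 162.4°, dwell): s unchanged at 24.0000
segment 3 (162.4° to 187°, uniform, h = -15) is passed completely: s = 24.0000 + (-15) = 9.0000
segment 4 (187° to 295.5°, dwell): s unchanged at 9.0000
θ = 315.6° falls in segment 5 (295.5° to 360°, simple-harmonic, h = -9): β = 315.6 − 295.5 = 20.1°, B = 64.5°; Δs = -9/2·(1 − cos(π·0.3116)) = -1.9897; s = 9.0000 − 1.9897 = 7.0103
velocity in seg [295.5°–360°] (simple-harmonic), θ in radians: β = 20.1° = 0.3508 rad, B = 64.5° = 1.1257 rad; ds/dθ = (πh/(2B)) sin(πβ/B) = (π·(-9)/(2·1.1257)) sin(π·0.3116) = -10.422557 mm/rad

s = 7.0103, ds/dθ = -10.4226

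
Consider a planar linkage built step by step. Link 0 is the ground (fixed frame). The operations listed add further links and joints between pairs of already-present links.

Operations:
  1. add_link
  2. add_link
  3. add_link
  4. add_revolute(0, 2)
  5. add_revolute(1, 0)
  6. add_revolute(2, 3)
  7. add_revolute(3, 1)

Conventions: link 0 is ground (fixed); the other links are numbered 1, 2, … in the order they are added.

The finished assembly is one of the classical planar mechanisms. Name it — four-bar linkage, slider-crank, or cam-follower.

links: 4 (incl. ground); joints: 4 revolute, 0 prismatic, 0 higher (cam) pair, forming one closed loop
4 links in a single 4R loop → four-bar linkage

four-bar linkage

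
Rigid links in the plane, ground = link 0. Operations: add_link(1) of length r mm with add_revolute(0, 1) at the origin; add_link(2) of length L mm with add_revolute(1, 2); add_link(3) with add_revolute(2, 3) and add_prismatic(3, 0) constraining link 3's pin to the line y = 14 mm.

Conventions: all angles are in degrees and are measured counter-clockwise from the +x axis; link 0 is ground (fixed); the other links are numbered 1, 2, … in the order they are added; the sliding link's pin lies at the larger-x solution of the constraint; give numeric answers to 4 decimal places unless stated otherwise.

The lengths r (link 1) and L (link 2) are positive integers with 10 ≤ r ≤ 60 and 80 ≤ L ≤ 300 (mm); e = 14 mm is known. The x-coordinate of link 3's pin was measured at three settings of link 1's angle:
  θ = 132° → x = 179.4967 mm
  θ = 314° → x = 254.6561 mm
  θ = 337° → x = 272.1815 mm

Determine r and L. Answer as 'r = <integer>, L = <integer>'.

constraint per measurement: (x − r cos θ)² + (r sin θ − e)² = L²
subtracting the θ₁ and θ₂ equations cancels the r² and L² terms:
r = (x₁² − x₂²) / (2[(x₁cos θ₁ + e sin θ₁) − (x₂cos θ₂ + e sin θ₂)]) = 59.0000 → r = 59
L² = (x₁ − r cos θ₁)² + (r sin θ₁ − e)² = 48840.9849 → L = 221.0000 → L = 221
check at θ₃=337°: x = 272.1815 (printed 272.1815) ✓

r = 59, L = 221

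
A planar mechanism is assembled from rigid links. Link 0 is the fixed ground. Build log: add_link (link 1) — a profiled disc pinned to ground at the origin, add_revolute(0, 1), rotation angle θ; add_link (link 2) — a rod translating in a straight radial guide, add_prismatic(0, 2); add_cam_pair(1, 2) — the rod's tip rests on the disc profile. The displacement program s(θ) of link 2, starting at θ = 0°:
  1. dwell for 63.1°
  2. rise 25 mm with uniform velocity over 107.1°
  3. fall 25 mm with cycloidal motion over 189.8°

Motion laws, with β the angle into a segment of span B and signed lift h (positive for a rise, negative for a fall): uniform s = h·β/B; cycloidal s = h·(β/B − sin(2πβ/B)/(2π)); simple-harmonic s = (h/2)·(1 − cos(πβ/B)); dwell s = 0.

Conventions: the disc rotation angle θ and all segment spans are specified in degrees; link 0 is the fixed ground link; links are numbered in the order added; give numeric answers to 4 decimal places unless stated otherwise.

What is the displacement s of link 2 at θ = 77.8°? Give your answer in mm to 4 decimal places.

seg 1 [0°–63.1°] dwell: s stays 0.0000
seg 2 [63.1°–170.2°] uniform, h=25: θ=77.8° here. β=14.7, B=107.1. 25·14.7/107.1 = 3.4314 → s = 3.4314

3.4314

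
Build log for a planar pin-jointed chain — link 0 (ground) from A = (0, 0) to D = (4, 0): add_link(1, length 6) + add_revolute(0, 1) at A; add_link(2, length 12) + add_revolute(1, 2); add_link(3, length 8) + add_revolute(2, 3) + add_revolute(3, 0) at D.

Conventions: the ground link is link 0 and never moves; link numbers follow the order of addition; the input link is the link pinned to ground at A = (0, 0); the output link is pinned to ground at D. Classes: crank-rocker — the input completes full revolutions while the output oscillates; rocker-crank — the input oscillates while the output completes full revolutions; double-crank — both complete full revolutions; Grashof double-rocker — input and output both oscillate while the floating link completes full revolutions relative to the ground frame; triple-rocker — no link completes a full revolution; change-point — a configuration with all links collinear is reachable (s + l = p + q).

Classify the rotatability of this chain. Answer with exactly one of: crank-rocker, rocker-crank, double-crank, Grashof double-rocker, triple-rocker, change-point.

lengths: ground=4, input=6, coupler=12, output=8
sorted: s=4 (shortest), l=12 (longest), p+q=14
s + l = 16 vs p + q = 14
s + l > p + q → non-Grashof → no link fully rotates → triple-rocker

triple-rocker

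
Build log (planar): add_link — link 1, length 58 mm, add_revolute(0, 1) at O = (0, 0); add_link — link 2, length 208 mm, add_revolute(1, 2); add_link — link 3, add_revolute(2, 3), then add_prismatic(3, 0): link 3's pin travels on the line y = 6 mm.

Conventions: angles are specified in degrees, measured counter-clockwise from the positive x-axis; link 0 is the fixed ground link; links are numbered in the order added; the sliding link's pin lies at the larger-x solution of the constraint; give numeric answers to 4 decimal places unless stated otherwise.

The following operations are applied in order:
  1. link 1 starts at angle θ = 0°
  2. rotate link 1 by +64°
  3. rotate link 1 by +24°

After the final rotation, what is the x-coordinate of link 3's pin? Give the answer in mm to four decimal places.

geometry: r = 58 mm, L = 208 mm, e = 6 mm; θ starts at 0°
rotate link 1 by +64°: θ ← 0° +64° = 64°
rotate link 1 by +24°: θ ← 64° +24° = 88°
crank pin P = (r cos θ, r sin θ) = (2.024171, 57.964668)
h = r sin θ − e = 57.964668 − 6 = 51.964668
x = r cos θ + √(L² − h²) = 2.024171 + 201.404253 = 203.428424

203.4284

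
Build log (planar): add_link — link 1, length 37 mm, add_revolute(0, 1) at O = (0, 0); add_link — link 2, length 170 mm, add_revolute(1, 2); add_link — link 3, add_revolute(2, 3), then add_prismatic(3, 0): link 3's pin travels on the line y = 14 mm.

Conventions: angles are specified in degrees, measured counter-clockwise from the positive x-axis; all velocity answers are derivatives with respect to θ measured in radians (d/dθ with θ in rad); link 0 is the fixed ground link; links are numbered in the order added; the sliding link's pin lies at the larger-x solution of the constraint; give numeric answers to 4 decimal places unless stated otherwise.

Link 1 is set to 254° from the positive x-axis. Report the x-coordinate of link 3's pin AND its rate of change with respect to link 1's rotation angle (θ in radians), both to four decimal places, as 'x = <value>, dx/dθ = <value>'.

geometry: r = 37 mm, L = 170 mm, e = 14 mm
crank pin P = (r cos θ, r sin θ) = (-10.198582, -35.566683)
h = r sin θ − e = -35.566683 − 14 = -49.566683
x = r cos θ + √(L² − h²) = -10.198582 + 162.613480 = 152.414898
dx/dθ = −r sin θ − h·r cos θ/√(L² − h²) (θ in radians; h = -49.566683) = 32.458024

x = 152.4149, dx/dθ = 32.4580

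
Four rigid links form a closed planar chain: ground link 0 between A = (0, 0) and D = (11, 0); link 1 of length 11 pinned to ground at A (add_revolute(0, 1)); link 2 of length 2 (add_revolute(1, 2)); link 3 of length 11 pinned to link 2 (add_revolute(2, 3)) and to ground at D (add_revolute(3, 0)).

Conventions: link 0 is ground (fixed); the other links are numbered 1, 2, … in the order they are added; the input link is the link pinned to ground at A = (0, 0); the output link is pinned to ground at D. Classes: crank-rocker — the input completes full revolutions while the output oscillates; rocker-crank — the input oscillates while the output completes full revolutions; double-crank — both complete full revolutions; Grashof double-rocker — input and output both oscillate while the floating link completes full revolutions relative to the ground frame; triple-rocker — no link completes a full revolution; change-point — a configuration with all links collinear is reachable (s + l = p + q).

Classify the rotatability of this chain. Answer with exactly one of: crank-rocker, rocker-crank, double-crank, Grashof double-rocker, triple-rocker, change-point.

lengths: ground=11, input=11, coupler=2, output=11
sorted: s=2 (shortest), l=11 (longest), p+q=22
s + l = 13 vs p + q = 22
s + l < p + q (Grashof) with shortest = coupler link → Grashof double-rocker

Grashof double-rocker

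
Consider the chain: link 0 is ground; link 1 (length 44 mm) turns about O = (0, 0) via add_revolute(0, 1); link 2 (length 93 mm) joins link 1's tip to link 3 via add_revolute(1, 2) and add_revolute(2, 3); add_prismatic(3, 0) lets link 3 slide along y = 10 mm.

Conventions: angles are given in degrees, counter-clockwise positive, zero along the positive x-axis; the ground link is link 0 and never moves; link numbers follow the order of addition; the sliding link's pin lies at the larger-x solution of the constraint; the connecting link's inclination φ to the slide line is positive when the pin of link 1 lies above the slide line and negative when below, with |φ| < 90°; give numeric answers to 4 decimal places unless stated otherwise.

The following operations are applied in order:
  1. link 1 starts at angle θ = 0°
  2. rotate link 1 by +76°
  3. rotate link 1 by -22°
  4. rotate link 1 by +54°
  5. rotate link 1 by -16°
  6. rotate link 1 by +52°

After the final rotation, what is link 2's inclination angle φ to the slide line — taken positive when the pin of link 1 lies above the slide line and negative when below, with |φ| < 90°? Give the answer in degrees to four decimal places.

geometry: r = 44 mm, L = 93 mm, e = 10 mm; θ starts at 0°
rotate link 1 by +76°: θ ← 0° +76° = 76°
rotate link 1 by -22°: θ ← 76° -22° = 54°
rotate link 1 by +54°: θ ← 54° +54° = 108°
rotate link 1 by -16°: θ ← 108° -16° = 92°
rotate link 1 by +52°: θ ← 92° +52° = 144°
h = r sin θ − e = 25.862551 − 10 = 15.862551
sin φ = h / L = 15.862551 / 93 = 0.17056507
φ = arcsin(0.17056507) = 9.820675°

9.8207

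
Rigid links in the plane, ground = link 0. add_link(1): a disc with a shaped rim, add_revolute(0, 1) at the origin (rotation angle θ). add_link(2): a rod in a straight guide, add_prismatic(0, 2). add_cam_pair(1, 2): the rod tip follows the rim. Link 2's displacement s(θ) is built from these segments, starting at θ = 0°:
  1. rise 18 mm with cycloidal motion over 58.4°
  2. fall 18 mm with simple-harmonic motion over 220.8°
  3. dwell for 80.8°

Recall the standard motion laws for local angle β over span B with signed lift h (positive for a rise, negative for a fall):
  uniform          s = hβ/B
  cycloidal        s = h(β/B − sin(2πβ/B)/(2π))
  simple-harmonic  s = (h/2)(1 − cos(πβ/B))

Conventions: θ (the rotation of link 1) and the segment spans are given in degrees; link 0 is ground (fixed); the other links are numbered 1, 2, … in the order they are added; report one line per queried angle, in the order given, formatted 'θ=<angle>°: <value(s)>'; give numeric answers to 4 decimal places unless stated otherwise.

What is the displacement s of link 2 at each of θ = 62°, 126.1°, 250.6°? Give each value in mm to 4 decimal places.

segment 1 (0° to 58.4°, cycloidal, h = 18) is passed completely: s = 0.0000 + (18) = 18.0000
θ = 62° falls in segment 2 (58.4° to 279.2°, simple-harmonic, h = -18): β = 62 − 58.4 = 3.6°, B = 220.8°; Δs = -18/2·(1 − cos(π·0.0163)) = -0.0118; s = 18.0000 − 0.0118 = 17.9882
θ = 126.1° falls in segment 2 (58.4° to 279.2°, simple-harmonic, h = -18): β = 126.1 − 58.4 = 67.7°, B = 220.8°; Δs = -18/2·(1 − cos(π·0.3066)) = -3.8623; s = 18.0000 − 3.8623 = 14.1377
θ = 250.6° falls in segment 2 (58.4° to 279.2°, simple-harmonic, h = -18): β = 250.6 − 58.4 = 192.2°, B = 220.8°; Δs = -18/2·(1 − cos(π·0.8705)) = -17.2651; s = 18.0000 − 17.2651 = 0.7349

θ=62°: 17.9882
θ=126.1°: 14.1377
θ=250.6°: 0.7349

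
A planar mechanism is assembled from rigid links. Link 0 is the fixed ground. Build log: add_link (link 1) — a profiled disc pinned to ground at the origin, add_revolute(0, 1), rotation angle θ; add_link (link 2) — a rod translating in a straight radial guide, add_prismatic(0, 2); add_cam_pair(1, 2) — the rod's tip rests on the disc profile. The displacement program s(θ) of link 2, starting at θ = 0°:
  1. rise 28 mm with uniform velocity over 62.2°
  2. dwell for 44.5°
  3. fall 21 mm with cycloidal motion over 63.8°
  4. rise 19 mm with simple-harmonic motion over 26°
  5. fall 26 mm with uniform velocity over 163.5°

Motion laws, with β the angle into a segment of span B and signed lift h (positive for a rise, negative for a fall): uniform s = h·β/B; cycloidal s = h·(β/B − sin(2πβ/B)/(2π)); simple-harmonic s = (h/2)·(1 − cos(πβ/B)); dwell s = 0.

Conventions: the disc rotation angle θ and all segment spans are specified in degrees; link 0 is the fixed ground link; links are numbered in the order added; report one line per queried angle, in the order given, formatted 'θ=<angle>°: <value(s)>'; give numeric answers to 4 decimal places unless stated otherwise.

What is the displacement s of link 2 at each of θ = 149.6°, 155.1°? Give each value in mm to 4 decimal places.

seg 1 [0°–62.2°] uniform, h=28: full span → s += 28 → s = 28.0000
seg 2 [62.2°–106.7°] dwell: s stays 28.0000
seg 3 [106.7°–170.5°] cycloidal, h=-21: θ=149.6° here. β=42.9, B=63.8. -21·(0.6724 − sin(2π·0.6724)/(2π)) = -17.0736 → s = 10.9264
seg 3 [106.7°–170.5°] cycloidal, h=-21: θ=155.1° here. β=48.4, B=63.8. -21·(0.7586 − sin(2π·0.7586)/(2π)) = -19.2684 → s = 8.7316

θ=149.6°: 10.9264
θ=155.1°: 8.7316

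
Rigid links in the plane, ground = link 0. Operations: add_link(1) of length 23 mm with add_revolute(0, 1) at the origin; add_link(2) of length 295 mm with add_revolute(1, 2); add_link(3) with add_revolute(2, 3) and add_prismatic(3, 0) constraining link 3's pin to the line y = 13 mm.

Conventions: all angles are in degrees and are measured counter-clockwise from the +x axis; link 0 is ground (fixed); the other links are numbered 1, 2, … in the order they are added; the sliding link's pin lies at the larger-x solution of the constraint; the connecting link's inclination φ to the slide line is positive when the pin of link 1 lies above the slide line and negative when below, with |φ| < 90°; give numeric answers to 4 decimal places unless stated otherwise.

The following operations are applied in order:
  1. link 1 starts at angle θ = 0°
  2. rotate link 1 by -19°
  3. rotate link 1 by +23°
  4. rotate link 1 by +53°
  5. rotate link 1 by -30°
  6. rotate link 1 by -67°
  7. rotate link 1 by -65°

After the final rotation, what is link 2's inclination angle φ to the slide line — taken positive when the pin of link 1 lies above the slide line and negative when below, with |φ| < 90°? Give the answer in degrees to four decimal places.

geometry: r = 23 mm, L = 295 mm, e = 13 mm; θ starts at 0°
rotate link 1 by -19°: θ ← 0° -19° = -19°
rotate link 1 by +23°: θ ← -19° +23° = 4°
rotate link 1 by +53°: θ ← 4° +53° = 57°
rotate link 1 by -30°: θ ← 57° -30° = 27°
rotate link 1 by -67°: θ ← 27° -67° = -40°
rotate link 1 by -65°: θ ← -40° -65° = -105°
h = r sin θ − e = -22.216294 − 13 = -35.216294
sin φ = h / L = -35.216294 / 295 = -0.11937727
φ = arcsin(-0.11937727) = -6.856164°

-6.8562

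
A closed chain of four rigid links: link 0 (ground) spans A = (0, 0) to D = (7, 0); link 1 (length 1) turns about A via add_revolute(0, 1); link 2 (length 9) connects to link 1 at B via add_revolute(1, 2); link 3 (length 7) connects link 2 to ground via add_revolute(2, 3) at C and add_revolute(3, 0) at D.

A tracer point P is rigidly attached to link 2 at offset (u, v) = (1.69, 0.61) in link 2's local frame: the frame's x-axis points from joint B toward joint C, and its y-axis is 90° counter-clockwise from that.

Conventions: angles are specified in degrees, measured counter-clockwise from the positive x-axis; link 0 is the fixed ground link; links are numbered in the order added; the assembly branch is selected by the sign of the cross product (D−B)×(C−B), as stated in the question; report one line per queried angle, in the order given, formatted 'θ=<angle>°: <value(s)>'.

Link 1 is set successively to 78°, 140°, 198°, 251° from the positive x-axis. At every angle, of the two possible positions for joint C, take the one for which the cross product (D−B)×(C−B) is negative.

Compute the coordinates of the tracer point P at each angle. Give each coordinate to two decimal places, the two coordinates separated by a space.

A=(0,0), D=(7.00,0)
θ=78°: B = A + 1.00·(cos78°, sin78°) = (0.2079, 0.9781)
θ=78°: |BD| = 6.8622
θ=78°: circle(B,9.00) ∩ circle(D,7.00): a=5.7627, h=6.9131
θ=78°:   candidates: C₊=(6.8972,6.9992) cross=47.439; C₋=(4.9264,-6.6858) cross=-47.439
θ=78°:   branch - wants cross < 0 → take C=(4.9264,-6.6858) (cross=-47.439)
θ=78°: ex = (C−B)/|BC| = (0.5243,-0.8516); ey = (0.8516,0.5243)
θ=78°: P = B + 1.69·ex + 0.61·ey = (1.6134,-0.1412)
θ=140°: B = A + 1.00·(cos140°, sin140°) = (-0.7660, 0.6428)
θ=140°: |BD| = 7.7926
θ=140°: circle(B,9.00) ∩ circle(D,7.00): a=5.9495, h=6.7530
θ=140°:   candidates: C₊=(5.7202,6.8820) cross=52.623; C₋=(4.6062,-6.5780) cross=-52.623
θ=140°:   branch - wants cross < 0 → take C=(4.6062,-6.5780) (cross=-52.623)
θ=140°: ex = (C−B)/|BC| = (0.5969,-0.8023); ey = (0.8023,0.5969)
θ=140°: P = B + 1.69·ex + 0.61·ey = (0.7321,-0.3490)
θ=198°: B = A + 1.00·(cos198°, sin198°) = (-0.9511, -0.3090)
θ=198°: |BD| = 7.9571
θ=198°: circle(B,9.00) ∩ circle(D,7.00): a=5.9893, h=6.7177
θ=198°:   candidates: C₊=(4.7729,6.6363) cross=53.453; C₋=(5.2946,-6.7891) cross=-53.453
θ=198°:   branch - wants cross < 0 → take C=(5.2946,-6.7891) (cross=-53.453)
θ=198°: ex = (C−B)/|BC| = (0.6940,-0.7200); ey = (0.7200,0.6940)
θ=198°: P = B + 1.69·ex + 0.61·ey = (0.6610,-1.1025)
θ=251°: B = A + 1.00·(cos251°, sin251°) = (-0.3256, -0.9455)
θ=251°: |BD| = 7.3863
θ=251°: circle(B,9.00) ∩ circle(D,7.00): a=5.8593, h=6.8314
θ=251°:   candidates: C₊=(4.6111,6.5797) cross=50.459; C₋=(6.3600,-6.9707) cross=-50.459
θ=251°:   branch - wants cross < 0 → take C=(6.3600,-6.9707) (cross=-50.459)
θ=251°: ex = (C−B)/|BC| = (0.7428,-0.6695); ey = (0.6695,0.7428)
θ=251°: P = B + 1.69·ex + 0.61·ey = (1.3382,-1.6238)

θ=78°: 1.61 -0.14
θ=140°: 0.73 -0.35
θ=198°: 0.66 -1.10
θ=251°: 1.34 -1.62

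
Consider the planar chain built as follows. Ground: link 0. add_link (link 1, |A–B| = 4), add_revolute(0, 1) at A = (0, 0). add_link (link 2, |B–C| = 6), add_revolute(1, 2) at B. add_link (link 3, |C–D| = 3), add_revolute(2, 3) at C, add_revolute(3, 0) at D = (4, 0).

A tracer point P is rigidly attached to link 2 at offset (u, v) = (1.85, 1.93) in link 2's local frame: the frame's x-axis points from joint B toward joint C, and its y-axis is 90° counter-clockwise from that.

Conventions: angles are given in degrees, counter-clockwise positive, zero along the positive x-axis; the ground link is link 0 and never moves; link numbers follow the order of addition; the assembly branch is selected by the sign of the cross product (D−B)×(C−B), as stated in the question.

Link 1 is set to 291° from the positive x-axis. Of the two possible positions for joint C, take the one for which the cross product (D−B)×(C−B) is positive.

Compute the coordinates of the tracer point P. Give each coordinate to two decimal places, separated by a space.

A=(0,0), D=(4.00,0)
B = A + 4.00·(cos291°, sin291°) = (1.4335, -3.7343)
|BD| = 4.5312
circle(B,6.00) ∩ circle(D,3.00): a=5.2449, h=2.9139
  candidates: C₊=(2.0028,2.2386) cross=13.203; C₋=(6.8056,-1.0623) cross=-13.203
  branch + wants cross > 0 → take C=(2.0028,2.2386) (cross=13.203)
ex = (C−B)/|BC| = (0.0949,0.9955); ey = (-0.9955,0.0949)
P = B + 1.85·ex + 1.93·ey = (-0.3123,-1.7095)

-0.31 -1.71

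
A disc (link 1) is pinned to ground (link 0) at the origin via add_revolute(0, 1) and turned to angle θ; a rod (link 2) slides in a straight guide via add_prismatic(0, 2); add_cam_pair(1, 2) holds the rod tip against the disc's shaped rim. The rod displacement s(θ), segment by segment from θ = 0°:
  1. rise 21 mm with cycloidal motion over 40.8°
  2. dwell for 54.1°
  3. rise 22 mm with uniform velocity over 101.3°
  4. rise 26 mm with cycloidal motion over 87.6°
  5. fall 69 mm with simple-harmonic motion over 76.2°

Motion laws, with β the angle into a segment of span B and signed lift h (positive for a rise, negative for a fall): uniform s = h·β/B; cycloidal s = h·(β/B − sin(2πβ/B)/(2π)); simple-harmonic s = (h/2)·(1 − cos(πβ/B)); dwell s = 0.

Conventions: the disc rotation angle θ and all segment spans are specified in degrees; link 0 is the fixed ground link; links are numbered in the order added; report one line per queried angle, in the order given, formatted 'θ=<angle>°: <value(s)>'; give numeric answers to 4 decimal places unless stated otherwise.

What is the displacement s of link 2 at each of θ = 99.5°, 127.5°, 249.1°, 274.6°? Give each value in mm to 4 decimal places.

segment 1 (0° to 40.8°, cycloidal, h = 21) is passed completely: s = 0.0000 + (21) = 21.0000
segment 2 (40.8° to 94.9°, dwell): s unchanged at 21.0000
θ = 99.5° falls in segment 3 (94.9° to 196.2°, uniform, h = 22): β = 99.5 − 94.9 = 4.6°, B = 101.3°; Δs = 22·4.6/101.3 = 0.9990; s = 21.0000 + 0.9990 = 21.9990
θ = 127.5° falls in segment 3 (94.9° to 196.2°, uniform, h = 22): β = 127.5 − 94.9 = 32.6°, B = 101.3°; Δs = 22·32.6/101.3 = 7.0800; s = 21.0000 + 7.0800 = 28.0800
segment 3 (94.9° to 196.2°, uniform, h = 22) is passed completely: s = 21.0000 + (22) = 43.0000
θ = 249.1° falls in segment 4 (196.2° to 283.8°, cycloidal, h = 26): β = 249.1 − 196.2 = 52.9°, B = 87.6°; Δs = 26·(0.6039 − sin(2π·0.6039)/(2π)) = 18.2141; s = 43.0000 + 18.2141 = 61.2141
θ = 274.6° falls in segment 4 (196.2° to 283.8°, cycloidal, h = 26): β = 274.6 − 196.2 = 78.4°, B = 87.6°; Δs = 26·(0.8950 − sin(2π·0.8950)/(2π)) = 25.8061; s = 43.0000 + 25.8061 = 68.8061

θ=99.5°: 21.9990
θ=127.5°: 28.0800
θ=249.1°: 61.2141
θ=274.6°: 68.8061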